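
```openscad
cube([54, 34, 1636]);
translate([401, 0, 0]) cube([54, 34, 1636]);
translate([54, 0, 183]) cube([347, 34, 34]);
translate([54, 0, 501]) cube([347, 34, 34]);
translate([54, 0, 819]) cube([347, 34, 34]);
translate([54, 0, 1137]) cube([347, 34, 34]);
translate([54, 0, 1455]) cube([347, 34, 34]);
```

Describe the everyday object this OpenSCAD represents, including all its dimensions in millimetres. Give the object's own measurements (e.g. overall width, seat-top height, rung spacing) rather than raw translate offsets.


A straight ladder. Two 54×34 mm vertical rails, 1636 mm tall, stand 455 mm apart (outside-to-outside) with their front faces coplanar on the −y side. 5 rungs, each 34 mm deep and 34 mm tall, span between the inner faces of the rails, front faces flush with the rails. The lowest rung's underside is at z = 183 mm and rungs are spaced 318 mm apart (underside to underside).


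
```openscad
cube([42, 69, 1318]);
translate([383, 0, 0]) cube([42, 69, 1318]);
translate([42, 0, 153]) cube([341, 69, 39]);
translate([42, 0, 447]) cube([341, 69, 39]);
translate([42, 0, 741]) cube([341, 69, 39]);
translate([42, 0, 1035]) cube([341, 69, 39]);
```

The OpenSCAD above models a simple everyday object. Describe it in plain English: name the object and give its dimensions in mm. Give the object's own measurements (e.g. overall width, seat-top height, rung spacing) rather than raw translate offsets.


A straight ladder. Two 42×69 mm vertical rails, 1318 mm tall, stand 425 mm apart (outside-to-outside) with their front faces coplanar on the −y side. 4 rungs, each 69 mm deep and 39 mm tall, span between the inner faces of the rails, front faces flush with the rails. The lowest rung's underside is at z = 153 mm and rungs are spaced 294 mm apart (underside to underside).


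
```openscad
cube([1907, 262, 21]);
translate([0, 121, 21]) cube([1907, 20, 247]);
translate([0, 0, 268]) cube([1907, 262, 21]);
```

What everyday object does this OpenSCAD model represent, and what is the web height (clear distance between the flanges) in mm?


An I-beam. The web height is 247 mm.

Two wide flanges with a thin centred web — an I-beam. Overall 289 mm minus two 21 mm flanges gives a web of 289 − 2·21 = 247 mm.


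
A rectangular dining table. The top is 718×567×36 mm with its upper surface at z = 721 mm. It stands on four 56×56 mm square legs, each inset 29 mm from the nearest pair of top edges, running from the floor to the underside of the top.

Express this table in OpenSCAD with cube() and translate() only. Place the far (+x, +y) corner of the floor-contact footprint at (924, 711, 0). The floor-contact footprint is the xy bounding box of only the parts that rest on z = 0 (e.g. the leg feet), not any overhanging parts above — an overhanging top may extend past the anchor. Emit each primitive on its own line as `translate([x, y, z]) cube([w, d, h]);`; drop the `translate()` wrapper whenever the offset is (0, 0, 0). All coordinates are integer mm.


translate([235, 173, 685]) cube([718, 567, 36]);
translate([264, 202, 0]) cube([56, 56, 685]);
translate([868, 202, 0]) cube([56, 56, 685]);
translate([264, 655, 0]) cube([56, 56, 685]);
translate([868, 655, 0]) cube([56, 56, 685]);


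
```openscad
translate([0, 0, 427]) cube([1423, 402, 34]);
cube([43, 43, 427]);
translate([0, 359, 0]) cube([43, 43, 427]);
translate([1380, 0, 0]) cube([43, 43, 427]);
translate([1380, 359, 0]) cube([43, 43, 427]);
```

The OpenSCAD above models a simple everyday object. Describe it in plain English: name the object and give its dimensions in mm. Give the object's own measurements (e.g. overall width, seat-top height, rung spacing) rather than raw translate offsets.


A bench: a 1423×402 mm seat slab, 34 mm thick, top at z = 461 mm, on four 43×43 mm square legs flush with the seat corners and standing on z = 0.


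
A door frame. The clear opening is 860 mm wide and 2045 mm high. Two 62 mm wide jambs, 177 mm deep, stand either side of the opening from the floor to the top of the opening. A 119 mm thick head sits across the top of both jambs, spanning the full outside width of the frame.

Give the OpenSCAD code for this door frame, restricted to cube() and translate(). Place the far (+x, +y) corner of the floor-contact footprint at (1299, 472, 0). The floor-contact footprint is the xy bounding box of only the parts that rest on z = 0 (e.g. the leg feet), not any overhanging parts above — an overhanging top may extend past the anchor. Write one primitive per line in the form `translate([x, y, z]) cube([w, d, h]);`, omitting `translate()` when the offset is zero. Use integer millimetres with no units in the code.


translate([315, 295, 0]) cube([62, 177, 2045]);
translate([1237, 295, 0]) cube([62, 177, 2045]);
translate([315, 295, 2045]) cube([984, 177, 119]);


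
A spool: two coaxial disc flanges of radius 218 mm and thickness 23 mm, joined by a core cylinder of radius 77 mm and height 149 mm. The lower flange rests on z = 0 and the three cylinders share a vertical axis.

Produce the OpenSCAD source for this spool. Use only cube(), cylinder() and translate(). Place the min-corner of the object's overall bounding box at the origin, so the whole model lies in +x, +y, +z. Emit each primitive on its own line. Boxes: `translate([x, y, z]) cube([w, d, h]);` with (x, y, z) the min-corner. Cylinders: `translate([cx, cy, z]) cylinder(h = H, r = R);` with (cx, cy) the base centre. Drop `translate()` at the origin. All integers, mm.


translate([218, 218, 0]) cylinder(h = 23, r = 218);
translate([218, 218, 23]) cylinder(h = 149, r = 77);
translate([218, 218, 172]) cylinder(h = 23, r = 218);


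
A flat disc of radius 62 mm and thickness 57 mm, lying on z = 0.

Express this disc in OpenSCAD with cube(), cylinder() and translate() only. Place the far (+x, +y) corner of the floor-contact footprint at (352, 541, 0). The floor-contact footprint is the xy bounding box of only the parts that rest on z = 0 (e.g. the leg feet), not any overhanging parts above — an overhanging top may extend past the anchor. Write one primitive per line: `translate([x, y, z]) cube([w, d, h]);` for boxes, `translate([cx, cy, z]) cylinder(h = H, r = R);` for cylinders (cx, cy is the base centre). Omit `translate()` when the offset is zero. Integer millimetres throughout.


translate([290, 479, 0]) cylinder(h = 57, r = 62);


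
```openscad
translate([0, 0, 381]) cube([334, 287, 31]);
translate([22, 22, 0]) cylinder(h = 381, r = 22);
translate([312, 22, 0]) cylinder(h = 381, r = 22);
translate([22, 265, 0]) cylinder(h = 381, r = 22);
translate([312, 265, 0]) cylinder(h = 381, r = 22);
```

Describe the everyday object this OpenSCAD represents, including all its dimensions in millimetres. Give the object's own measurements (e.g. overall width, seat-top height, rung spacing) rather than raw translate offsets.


A simple wooden stool: a rectangular seat 334 mm (x) by 287 mm (y), 31 mm thick, top face at z = 412 mm, on four round legs, each 44 mm in diameter. The legs rest on z = 0, each leg's axis is inset half a diameter from the nearest pair of seat edges (so the leg's bounding box is flush with the corner).


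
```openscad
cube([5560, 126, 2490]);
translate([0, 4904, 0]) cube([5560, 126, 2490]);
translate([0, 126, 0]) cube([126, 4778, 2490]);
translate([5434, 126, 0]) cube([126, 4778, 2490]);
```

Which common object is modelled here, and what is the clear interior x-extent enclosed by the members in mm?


A house (or room) frame. The interior width is 5308 mm.

Four 2490 mm walls enclosing a rectangle with no floor or roof — a room or house frame. Outside width is 5560 mm and wall thickness is 126 mm, so the interior width is 5560 − 2 × 126 = 5308 mm.


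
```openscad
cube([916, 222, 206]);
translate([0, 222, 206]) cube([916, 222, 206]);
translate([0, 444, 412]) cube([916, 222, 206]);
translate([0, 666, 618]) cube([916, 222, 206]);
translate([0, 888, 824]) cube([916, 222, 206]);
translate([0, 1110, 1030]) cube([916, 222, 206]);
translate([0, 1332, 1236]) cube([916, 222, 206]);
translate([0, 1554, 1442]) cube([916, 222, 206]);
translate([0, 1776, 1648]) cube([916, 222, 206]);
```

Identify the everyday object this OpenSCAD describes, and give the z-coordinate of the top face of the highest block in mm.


A staircase. The total rise is 1854 mm.

9 identical blocks, each offset up and back from the previous — a staircase. Each step is 206 mm tall and there are 9 of them, so the total rise is 9 × 206 = 1854 mm.


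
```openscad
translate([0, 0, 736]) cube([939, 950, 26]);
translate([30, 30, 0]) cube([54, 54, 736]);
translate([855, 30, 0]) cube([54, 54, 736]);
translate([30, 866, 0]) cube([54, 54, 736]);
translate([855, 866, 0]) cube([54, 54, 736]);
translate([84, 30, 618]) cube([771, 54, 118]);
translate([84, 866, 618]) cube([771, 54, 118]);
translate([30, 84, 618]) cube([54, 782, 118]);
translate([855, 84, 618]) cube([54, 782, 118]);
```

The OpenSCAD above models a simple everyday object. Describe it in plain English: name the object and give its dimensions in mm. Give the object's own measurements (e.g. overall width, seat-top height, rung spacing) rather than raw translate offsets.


A table: top 939 mm (x) × 950 mm (y), 26 mm thick, upper face at z = 762 mm, on four 54×54 mm square legs, each inset 30 mm from the nearest pair of top edges from z = 0 to the bottom of the top. Four apron rails, 54 mm thick and 118 mm tall, run between adjacent legs with their top edges flush with the underside of the top and their outer faces flush with the legs' outer faces.


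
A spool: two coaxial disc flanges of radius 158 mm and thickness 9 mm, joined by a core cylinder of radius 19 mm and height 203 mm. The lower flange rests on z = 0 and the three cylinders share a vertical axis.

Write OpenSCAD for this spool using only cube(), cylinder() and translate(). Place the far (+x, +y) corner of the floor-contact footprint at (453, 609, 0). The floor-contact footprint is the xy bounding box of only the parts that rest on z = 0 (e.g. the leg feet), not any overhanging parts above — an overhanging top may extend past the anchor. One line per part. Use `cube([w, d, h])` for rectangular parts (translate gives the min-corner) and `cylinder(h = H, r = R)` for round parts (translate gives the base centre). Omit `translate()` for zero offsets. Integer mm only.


translate([295, 451, 0]) cylinder(h = 9, r = 158);
translate([295, 451, 9]) cylinder(h = 203, r = 19);
translate([295, 451, 212]) cylinder(h = 9, r = 158);


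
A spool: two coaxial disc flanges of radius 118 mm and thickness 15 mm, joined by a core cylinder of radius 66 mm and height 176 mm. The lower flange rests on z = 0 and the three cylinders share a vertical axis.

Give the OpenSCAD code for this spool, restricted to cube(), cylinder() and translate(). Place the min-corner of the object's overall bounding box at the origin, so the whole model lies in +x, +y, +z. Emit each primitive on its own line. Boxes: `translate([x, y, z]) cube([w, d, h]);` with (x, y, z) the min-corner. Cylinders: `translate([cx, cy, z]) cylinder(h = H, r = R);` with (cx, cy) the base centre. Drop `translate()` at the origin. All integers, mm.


translate([118, 118, 0]) cylinder(h = 15, r = 118);
translate([118, 118, 15]) cylinder(h = 176, r = 66);
translate([118, 118, 191]) cylinder(h = 15, r = 118);


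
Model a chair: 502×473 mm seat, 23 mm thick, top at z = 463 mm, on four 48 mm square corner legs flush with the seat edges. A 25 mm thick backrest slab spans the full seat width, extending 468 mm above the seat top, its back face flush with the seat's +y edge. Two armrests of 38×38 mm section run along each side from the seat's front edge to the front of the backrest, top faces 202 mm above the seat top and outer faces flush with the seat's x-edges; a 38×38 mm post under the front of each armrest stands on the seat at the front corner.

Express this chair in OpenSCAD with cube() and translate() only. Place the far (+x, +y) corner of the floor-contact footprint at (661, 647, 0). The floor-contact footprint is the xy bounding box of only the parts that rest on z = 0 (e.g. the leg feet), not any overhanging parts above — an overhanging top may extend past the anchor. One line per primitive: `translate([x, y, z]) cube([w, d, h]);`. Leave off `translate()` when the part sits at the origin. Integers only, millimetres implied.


// leg_h = 463 - 23 = 440
// arm post h = 202 - 38 = 164
translate([159, 174, 440]) cube([502, 473, 23]);
translate([159, 174, 0]) cube([48, 48, 440]);
translate([613, 174, 0]) cube([48, 48, 440]);
translate([159, 599, 0]) cube([48, 48, 440]);
translate([613, 599, 0]) cube([48, 48, 440]);
translate([159, 622, 463]) cube([502, 25, 468]);
translate([159, 174, 627]) cube([38, 448, 38]);
translate([623, 174, 627]) cube([38, 448, 38]);
translate([159, 174, 463]) cube([38, 38, 164]);
translate([623, 174, 463]) cube([38, 38, 164]);


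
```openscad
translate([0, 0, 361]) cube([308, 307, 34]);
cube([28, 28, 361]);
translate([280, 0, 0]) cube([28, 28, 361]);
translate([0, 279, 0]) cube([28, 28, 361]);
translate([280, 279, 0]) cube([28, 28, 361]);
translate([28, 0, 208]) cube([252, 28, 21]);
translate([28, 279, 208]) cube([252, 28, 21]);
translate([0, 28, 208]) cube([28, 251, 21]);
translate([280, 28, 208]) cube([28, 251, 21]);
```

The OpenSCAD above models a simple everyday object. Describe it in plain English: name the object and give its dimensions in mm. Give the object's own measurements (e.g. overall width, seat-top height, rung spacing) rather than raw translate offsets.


A simple wooden stool: a rectangular seat 308 mm (x) by 307 mm (y), 34 mm thick, top face at z = 395 mm, on four square legs, each 28×28 mm in cross-section. The legs rest on z = 0, each flush with a corner of the seat. Four stretchers, 28 mm wide and 21 mm tall, connect adjacent legs with their undersides at z = 208 mm, each running between the inner faces of the legs it joins and aligned with the legs' outer faces on the other axis.


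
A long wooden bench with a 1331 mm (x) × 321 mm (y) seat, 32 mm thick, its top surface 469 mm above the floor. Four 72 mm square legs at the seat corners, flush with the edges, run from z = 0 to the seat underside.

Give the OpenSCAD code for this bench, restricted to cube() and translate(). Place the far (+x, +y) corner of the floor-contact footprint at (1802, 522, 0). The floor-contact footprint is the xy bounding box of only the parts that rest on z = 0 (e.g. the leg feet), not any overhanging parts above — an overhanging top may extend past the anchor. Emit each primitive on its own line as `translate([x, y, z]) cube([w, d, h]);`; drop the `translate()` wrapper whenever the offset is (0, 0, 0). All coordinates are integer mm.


// leg_h = 469 − 32 = 437
translate([471, 201, 437]) cube([1331, 321, 32]);
translate([471, 201, 0]) cube([72, 72, 437]);
translate([471, 450, 0]) cube([72, 72, 437]);
translate([1730, 201, 0]) cube([72, 72, 437]);
translate([1730, 450, 0]) cube([72, 72, 437]);


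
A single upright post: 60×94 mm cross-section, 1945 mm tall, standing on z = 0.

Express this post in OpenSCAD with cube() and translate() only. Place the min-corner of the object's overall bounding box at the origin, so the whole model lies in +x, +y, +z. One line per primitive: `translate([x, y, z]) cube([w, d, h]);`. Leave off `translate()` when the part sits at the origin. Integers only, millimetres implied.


cube([60, 94, 1945]);


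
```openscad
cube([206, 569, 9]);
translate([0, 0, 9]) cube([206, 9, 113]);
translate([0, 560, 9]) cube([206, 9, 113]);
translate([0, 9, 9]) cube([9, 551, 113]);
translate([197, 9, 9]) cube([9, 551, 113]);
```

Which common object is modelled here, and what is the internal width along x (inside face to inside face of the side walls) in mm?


An open box. The internal width is 188 mm.

A 206×569 base slab with four walls standing on it — an open box. The base is 206 mm wide and the walls are 9 mm thick, so the internal width is 206 − 2 × 9 = 188 mm.


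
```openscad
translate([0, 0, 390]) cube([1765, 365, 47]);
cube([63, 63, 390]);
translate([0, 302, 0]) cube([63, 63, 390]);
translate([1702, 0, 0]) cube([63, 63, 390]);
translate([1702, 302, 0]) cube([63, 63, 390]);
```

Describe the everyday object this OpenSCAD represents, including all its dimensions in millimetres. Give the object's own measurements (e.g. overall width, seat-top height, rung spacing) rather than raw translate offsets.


A bench: a 1765×365 mm seat slab, 47 mm thick, top at z = 437 mm, on four 63×63 mm square legs flush with the seat corners and standing on z = 0.


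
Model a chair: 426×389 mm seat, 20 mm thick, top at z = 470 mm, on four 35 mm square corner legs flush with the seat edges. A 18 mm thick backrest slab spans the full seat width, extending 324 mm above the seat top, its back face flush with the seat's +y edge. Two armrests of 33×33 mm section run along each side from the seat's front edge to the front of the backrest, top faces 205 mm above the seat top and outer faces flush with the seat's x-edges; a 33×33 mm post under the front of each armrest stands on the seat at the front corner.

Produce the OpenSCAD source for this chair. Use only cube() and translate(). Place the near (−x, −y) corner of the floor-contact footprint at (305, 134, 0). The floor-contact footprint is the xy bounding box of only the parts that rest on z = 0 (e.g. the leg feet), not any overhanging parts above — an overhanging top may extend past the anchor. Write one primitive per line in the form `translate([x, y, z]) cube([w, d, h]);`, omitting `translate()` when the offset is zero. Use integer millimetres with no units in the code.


// leg_h = 470 - 20 = 450
// arm post h = 205 - 33 = 172
translate([305, 134, 450]) cube([426, 389, 20]);
translate([305, 134, 0]) cube([35, 35, 450]);
translate([696, 134, 0]) cube([35, 35, 450]);
translate([305, 488, 0]) cube([35, 35, 450]);
translate([696, 488, 0]) cube([35, 35, 450]);
translate([305, 505, 470]) cube([426, 18, 324]);
translate([305, 134, 642]) cube([33, 371, 33]);
translate([698, 134, 642]) cube([33, 371, 33]);
translate([305, 134, 470]) cube([33, 33, 172]);
translate([698, 134, 470]) cube([33, 33, 172]);


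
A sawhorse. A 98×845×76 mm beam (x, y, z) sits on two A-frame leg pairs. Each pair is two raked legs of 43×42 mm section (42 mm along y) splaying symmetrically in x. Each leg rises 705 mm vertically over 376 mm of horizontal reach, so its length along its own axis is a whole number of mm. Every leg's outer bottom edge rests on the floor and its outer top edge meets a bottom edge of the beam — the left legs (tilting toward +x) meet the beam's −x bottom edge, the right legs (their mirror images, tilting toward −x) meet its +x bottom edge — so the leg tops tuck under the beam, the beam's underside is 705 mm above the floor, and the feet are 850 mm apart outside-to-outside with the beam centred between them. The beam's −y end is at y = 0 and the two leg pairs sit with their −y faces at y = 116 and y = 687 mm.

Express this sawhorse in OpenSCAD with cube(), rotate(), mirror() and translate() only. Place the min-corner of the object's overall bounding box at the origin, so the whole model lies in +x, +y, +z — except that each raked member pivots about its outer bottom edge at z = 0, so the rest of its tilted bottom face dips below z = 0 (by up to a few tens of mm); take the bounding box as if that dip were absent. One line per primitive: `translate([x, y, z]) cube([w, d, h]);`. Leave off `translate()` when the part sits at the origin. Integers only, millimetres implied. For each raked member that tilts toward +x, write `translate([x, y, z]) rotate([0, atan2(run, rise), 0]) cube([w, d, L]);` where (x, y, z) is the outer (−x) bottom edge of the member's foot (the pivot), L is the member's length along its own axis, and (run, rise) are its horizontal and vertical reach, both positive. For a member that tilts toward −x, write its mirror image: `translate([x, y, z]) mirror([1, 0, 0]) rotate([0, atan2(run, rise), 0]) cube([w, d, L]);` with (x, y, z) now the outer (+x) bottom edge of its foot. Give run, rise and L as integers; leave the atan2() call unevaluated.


// leg length = √(376² + 705²) = 799
// right-leg outer foot x = 2·376 + 98 = 850
// beam min-corner = (376, 0, 705)
translate([376, 0, 705]) cube([98, 845, 76]);
translate([0, 116, 0]) rotate([0, atan2(376, 705), 0]) cube([43, 42, 799]);
translate([850, 116, 0]) mirror([1, 0, 0]) rotate([0, atan2(376, 705), 0]) cube([43, 42, 799]);
translate([0, 687, 0]) rotate([0, atan2(376, 705), 0]) cube([43, 42, 799]);
translate([850, 687, 0]) mirror([1, 0, 0]) rotate([0, atan2(376, 705), 0]) cube([43, 42, 799]);


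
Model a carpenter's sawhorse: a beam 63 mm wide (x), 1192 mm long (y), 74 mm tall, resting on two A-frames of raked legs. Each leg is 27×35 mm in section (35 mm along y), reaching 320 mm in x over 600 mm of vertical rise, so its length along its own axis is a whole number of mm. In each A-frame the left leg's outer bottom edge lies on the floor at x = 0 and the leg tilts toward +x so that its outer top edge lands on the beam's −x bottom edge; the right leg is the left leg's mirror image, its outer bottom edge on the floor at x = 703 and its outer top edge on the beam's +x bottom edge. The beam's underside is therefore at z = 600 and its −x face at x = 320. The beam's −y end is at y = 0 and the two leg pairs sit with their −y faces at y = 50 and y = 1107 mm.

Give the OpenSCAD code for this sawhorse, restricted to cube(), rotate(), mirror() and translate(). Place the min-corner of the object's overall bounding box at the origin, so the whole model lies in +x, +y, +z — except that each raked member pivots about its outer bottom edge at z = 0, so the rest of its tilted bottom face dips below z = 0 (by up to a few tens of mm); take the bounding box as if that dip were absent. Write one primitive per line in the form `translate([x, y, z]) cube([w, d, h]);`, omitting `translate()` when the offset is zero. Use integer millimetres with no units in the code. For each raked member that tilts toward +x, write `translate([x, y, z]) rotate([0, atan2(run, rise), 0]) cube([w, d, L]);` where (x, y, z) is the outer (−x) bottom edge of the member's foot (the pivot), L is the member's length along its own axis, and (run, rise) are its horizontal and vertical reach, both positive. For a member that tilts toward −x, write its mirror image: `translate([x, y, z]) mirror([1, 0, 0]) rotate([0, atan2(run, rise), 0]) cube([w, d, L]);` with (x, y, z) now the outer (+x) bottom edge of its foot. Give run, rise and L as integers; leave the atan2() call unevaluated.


translate([320, 0, 600]) cube([63, 1192, 74]);
translate([0, 50, 0]) rotate([0, atan2(320, 600), 0]) cube([27, 35, 680]);
translate([703, 50, 0]) mirror([1, 0, 0]) rotate([0, atan2(320, 600), 0]) cube([27, 35, 680]);
translate([0, 1107, 0]) rotate([0, atan2(320, 600), 0]) cube([27, 35, 680]);
translate([703, 1107, 0]) mirror([1, 0, 0]) rotate([0, atan2(320, 600), 0]) cube([27, 35, 680]);


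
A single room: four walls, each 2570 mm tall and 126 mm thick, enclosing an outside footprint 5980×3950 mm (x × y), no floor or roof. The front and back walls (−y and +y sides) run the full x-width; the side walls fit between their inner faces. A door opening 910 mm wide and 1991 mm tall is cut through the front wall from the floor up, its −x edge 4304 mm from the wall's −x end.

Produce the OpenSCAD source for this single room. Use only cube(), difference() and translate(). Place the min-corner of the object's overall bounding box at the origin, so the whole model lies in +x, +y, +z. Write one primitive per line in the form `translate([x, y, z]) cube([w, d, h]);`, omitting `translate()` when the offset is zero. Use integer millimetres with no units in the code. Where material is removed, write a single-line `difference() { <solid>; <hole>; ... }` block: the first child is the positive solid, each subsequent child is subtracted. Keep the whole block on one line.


difference() { cube([5980, 126, 2570]); translate([4304, 0, 0]) cube([910, 126, 1991]); }
translate([0, 3824, 0]) cube([5980, 126, 2570]);
translate([0, 126, 0]) cube([126, 3698, 2570]);
translate([5854, 126, 0]) cube([126, 3698, 2570]);


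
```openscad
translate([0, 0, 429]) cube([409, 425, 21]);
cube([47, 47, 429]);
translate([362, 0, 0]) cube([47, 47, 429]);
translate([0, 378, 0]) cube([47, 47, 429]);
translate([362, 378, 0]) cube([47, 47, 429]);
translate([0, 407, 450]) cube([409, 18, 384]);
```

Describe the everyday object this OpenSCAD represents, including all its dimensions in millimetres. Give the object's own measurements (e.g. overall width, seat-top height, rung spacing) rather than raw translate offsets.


A chair. The seat is a 409×425×21 mm slab with its top at z = 450 mm, on four 47×47 mm corner legs (flush with the seat edges, standing on z = 0). A flat backrest 18 mm thick, 384 mm tall, spans the full seat width and rises from the seat top along its +y edge, rear face flush with the rear of the seat.


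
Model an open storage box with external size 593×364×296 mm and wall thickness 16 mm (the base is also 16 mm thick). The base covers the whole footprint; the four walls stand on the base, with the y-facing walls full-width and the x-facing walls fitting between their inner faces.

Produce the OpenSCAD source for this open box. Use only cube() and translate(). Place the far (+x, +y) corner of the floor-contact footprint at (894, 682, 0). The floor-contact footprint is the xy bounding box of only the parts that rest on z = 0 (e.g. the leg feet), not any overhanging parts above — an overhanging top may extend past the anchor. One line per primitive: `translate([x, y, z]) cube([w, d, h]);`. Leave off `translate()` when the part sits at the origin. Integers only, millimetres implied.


translate([301, 318, 0]) cube([593, 364, 16]);
translate([301, 318, 16]) cube([593, 16, 280]);
translate([301, 666, 16]) cube([593, 16, 280]);
translate([301, 334, 16]) cube([16, 332, 280]);
translate([878, 334, 16]) cube([16, 332, 280]);


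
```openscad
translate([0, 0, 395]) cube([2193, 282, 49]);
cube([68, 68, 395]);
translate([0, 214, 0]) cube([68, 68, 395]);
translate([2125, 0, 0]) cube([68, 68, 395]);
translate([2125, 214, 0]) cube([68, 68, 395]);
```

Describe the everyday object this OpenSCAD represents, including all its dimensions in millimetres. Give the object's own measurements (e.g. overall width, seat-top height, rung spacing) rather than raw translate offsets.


A long wooden bench with a 2193 mm (x) × 282 mm (y) seat, 49 mm thick, its top surface 444 mm above the floor. Four 68 mm square legs at the seat corners, flush with the edges, run from z = 0 to the seat underside.


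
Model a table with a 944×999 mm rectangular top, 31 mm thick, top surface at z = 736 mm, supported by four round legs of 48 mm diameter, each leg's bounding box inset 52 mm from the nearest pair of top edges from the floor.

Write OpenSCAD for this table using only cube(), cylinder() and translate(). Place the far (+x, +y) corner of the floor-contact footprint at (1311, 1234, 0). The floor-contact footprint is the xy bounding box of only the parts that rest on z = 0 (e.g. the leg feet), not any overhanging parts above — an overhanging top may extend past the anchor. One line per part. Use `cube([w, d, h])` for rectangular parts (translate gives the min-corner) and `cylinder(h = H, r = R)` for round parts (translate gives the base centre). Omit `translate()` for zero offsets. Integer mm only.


translate([419, 287, 705]) cube([944, 999, 31]);
translate([495, 363, 0]) cylinder(h = 705, r = 24);
translate([1287, 363, 0]) cylinder(h = 705, r = 24);
translate([495, 1210, 0]) cylinder(h = 705, r = 24);
translate([1287, 1210, 0]) cylinder(h = 705, r = 24);


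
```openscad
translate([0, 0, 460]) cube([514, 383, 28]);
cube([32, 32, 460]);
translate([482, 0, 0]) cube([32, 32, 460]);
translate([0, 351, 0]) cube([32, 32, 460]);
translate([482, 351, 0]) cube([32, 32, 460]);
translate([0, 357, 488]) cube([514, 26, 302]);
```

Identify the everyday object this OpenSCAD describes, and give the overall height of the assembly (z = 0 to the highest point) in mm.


A chair. The overall height is 790 mm.

A slab on four corner posts with a tall panel at the back — a chair. The seat slab sits at z = 460 with thickness 28, and the 302 mm backrest starts at the seat top, so the overall height is 460 + 28 + 302 = 790 mm.


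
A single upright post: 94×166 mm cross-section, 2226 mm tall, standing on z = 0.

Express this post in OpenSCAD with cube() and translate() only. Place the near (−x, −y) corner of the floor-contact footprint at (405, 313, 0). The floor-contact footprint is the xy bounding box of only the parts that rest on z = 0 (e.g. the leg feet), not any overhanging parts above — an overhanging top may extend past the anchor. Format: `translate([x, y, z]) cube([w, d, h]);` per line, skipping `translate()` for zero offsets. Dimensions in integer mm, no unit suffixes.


translate([405, 313, 0]) cube([94, 166, 2226]);


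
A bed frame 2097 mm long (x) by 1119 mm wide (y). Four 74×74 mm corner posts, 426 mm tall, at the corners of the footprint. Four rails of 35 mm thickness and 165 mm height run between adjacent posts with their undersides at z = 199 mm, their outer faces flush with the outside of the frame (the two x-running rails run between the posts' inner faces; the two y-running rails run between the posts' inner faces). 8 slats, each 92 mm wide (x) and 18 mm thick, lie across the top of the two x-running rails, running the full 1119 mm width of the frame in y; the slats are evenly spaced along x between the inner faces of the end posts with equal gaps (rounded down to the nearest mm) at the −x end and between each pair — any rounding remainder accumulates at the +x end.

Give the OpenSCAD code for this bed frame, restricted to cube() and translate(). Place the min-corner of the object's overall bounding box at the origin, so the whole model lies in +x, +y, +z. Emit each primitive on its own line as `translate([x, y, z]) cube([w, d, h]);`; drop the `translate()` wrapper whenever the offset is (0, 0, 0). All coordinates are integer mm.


cube([74, 74, 426]);
translate([0, 1045, 0]) cube([74, 74, 426]);
translate([2023, 0, 0]) cube([74, 74, 426]);
translate([2023, 1045, 0]) cube([74, 74, 426]);
translate([74, 0, 199]) cube([1949, 35, 165]);
translate([74, 1084, 199]) cube([1949, 35, 165]);
translate([0, 74, 199]) cube([35, 971, 165]);
translate([2062, 74, 199]) cube([35, 971, 165]);
translate([208, 0, 364]) cube([92, 1119, 18]);
translate([434, 0, 364]) cube([92, 1119, 18]);
translate([660, 0, 364]) cube([92, 1119, 18]);
translate([886, 0, 364]) cube([92, 1119, 18]);
translate([1112, 0, 364]) cube([92, 1119, 18]);
translate([1338, 0, 364]) cube([92, 1119, 18]);
translate([1564, 0, 364]) cube([92, 1119, 18]);
translate([1790, 0, 364]) cube([92, 1119, 18]);


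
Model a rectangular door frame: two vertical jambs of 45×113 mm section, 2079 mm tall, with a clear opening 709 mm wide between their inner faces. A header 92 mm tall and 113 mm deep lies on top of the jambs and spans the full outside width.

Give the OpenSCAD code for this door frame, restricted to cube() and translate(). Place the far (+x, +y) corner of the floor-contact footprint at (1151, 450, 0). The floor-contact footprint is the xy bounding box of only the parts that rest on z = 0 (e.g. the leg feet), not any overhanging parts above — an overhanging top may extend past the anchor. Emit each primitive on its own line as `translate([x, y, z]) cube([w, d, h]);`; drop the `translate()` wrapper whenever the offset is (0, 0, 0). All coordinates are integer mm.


translate([352, 337, 0]) cube([45, 113, 2079]);
translate([1106, 337, 0]) cube([45, 113, 2079]);
translate([352, 337, 2079]) cube([799, 113, 92]);


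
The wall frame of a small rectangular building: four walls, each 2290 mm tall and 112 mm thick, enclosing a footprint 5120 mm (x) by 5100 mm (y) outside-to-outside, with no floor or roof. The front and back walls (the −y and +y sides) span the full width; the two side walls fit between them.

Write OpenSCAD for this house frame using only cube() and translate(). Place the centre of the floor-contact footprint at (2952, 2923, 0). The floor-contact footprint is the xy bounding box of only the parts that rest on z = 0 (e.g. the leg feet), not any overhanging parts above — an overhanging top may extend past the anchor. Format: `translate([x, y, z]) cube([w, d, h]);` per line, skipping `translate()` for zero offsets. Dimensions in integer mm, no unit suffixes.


translate([392, 373, 0]) cube([5120, 112, 2290]);
translate([392, 5361, 0]) cube([5120, 112, 2290]);
translate([392, 485, 0]) cube([112, 4876, 2290]);
translate([5400, 485, 0]) cube([112, 4876, 2290]);


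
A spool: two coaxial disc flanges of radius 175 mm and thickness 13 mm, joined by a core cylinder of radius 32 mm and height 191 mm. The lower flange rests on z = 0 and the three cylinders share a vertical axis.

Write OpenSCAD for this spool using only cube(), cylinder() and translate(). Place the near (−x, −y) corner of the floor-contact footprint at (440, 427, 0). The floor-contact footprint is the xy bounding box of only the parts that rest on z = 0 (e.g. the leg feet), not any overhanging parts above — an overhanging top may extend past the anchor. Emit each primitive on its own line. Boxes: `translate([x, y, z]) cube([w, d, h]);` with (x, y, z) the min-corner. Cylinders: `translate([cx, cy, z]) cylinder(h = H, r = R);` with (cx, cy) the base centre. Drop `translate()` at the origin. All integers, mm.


translate([615, 602, 0]) cylinder(h = 13, r = 175);
translate([615, 602, 13]) cylinder(h = 191, r = 32);
translate([615, 602, 204]) cylinder(h = 13, r = 175);


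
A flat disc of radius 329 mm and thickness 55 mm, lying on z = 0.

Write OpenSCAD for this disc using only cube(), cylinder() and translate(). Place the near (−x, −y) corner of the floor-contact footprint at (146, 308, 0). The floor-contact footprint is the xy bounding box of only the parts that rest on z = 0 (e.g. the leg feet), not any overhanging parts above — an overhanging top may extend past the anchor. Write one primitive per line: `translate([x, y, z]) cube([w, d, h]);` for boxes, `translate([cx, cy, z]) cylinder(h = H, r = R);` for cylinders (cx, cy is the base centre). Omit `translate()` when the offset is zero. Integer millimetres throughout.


translate([475, 637, 0]) cylinder(h = 55, r = 329);


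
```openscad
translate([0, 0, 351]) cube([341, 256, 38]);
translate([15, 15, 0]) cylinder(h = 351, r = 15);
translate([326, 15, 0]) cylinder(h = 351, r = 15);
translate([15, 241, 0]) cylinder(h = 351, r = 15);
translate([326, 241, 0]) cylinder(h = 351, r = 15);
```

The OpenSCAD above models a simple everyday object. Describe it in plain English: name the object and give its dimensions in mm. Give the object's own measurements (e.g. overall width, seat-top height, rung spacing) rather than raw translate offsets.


A four-legged stool. The seat is a 341×256×38 mm slab whose top surface is at z = 389 mm; four round legs, each 30 mm in diameter, run from the floor (z = 0) to the underside of the seat, each leg's axis is inset half a diameter from the nearest pair of seat edges (so the leg's bounding box is flush with the corner).


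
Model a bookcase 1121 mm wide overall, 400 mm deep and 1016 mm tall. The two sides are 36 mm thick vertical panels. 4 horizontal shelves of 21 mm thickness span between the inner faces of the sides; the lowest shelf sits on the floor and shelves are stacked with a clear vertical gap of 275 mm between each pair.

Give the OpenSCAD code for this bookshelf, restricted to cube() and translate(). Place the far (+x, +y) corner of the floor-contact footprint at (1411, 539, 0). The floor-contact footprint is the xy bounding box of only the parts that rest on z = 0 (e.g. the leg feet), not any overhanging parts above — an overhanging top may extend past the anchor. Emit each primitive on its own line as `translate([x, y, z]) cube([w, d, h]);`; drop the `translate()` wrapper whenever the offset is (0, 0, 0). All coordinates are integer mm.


translate([290, 139, 0]) cube([36, 400, 1016]);
translate([1375, 139, 0]) cube([36, 400, 1016]);
translate([326, 139, 0]) cube([1049, 400, 21]);
translate([326, 139, 296]) cube([1049, 400, 21]);
translate([326, 139, 592]) cube([1049, 400, 21]);
translate([326, 139, 888]) cube([1049, 400, 21]);


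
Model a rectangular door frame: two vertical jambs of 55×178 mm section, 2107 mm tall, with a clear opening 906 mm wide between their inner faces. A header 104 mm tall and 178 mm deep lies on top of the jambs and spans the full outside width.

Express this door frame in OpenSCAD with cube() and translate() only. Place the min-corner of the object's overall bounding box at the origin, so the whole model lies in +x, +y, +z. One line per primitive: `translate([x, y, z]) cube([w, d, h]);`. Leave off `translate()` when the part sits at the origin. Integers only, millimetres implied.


cube([55, 178, 2107]);
translate([961, 0, 0]) cube([55, 178, 2107]);
translate([0, 0, 2107]) cube([1016, 178, 104]);


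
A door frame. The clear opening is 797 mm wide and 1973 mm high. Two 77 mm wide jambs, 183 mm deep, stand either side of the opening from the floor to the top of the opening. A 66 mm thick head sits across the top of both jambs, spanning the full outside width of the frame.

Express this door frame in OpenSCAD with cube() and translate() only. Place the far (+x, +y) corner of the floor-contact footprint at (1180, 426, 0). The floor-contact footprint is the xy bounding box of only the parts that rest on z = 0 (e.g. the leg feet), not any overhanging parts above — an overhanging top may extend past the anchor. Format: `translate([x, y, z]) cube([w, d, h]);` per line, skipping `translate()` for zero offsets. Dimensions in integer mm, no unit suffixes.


translate([229, 243, 0]) cube([77, 183, 1973]);
translate([1103, 243, 0]) cube([77, 183, 1973]);
translate([229, 243, 1973]) cube([951, 183, 66]);


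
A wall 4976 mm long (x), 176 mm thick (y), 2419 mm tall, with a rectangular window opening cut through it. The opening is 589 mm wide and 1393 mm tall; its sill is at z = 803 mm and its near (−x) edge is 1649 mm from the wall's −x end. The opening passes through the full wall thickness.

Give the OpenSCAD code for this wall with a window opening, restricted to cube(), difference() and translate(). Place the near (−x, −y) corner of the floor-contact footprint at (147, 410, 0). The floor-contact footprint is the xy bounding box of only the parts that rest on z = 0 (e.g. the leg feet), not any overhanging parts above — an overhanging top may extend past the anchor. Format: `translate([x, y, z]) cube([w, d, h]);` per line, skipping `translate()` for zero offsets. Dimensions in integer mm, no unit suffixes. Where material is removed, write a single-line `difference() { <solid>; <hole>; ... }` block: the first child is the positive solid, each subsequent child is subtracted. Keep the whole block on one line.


difference() { translate([147, 410, 0]) cube([4976, 176, 2419]); translate([1796, 410, 803]) cube([589, 176, 1393]); }


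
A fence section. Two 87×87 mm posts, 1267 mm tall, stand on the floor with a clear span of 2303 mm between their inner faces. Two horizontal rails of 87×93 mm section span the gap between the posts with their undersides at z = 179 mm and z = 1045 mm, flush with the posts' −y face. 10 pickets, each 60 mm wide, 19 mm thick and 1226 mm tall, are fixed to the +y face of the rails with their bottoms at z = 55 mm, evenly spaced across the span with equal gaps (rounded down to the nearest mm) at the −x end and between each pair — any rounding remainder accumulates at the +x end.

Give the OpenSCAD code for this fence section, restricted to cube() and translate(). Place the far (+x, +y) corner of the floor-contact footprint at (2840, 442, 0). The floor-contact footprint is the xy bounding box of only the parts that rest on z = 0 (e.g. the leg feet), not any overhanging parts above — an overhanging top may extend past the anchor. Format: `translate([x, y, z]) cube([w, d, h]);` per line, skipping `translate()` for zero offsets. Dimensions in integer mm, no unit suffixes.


translate([363, 355, 0]) cube([87, 87, 1267]);
translate([2753, 355, 0]) cube([87, 87, 1267]);
translate([450, 355, 179]) cube([2303, 87, 93]);
translate([450, 355, 1045]) cube([2303, 87, 93]);
translate([604, 442, 55]) cube([60, 19, 1226]);
translate([818, 442, 55]) cube([60, 19, 1226]);
translate([1032, 442, 55]) cube([60, 19, 1226]);
translate([1246, 442, 55]) cube([60, 19, 1226]);
translate([1460, 442, 55]) cube([60, 19, 1226]);
translate([1674, 442, 55]) cube([60, 19, 1226]);
translate([1888, 442, 55]) cube([60, 19, 1226]);
translate([2102, 442, 55]) cube([60, 19, 1226]);
translate([2316, 442, 55]) cube([60, 19, 1226]);
translate([2530, 442, 55]) cube([60, 19, 1226]);
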